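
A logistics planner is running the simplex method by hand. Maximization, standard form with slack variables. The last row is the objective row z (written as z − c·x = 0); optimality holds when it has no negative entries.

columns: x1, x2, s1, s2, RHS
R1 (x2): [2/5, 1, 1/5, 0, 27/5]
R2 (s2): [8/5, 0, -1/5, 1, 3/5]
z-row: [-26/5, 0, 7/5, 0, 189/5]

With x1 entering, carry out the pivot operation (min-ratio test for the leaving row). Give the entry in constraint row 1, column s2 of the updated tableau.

Ratio test on column x1 — row 1: (27/5)/(2/5) = 27/2; row 2: (3/5)/(8/5) = 3/8. Minimum is 3/8 at row 2 (s2 leaves); pivot element 8/5.
Divide row 2 by 8/5; eliminate column x1 from the other rows.
Row 1 update in column s2: 0 − (2/5)·(5/8) = -1/4.

-1/4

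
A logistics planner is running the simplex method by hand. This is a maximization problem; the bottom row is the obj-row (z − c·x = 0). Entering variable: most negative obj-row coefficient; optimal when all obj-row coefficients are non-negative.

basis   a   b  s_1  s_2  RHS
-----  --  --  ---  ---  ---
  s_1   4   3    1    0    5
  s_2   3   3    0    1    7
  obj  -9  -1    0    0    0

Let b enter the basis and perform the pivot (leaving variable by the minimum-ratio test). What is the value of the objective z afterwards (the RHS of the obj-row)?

5/3

Ratio test on column b — row 1: 5/3 = 5/3; row 2: 7/3 = 7/3. Minimum is 5/3 at row 1 (s_1 leaves); pivot element 3.
Pivot on row 1; the obj-row RHS becomes 0 − (-1)·(5/3) = 5/3.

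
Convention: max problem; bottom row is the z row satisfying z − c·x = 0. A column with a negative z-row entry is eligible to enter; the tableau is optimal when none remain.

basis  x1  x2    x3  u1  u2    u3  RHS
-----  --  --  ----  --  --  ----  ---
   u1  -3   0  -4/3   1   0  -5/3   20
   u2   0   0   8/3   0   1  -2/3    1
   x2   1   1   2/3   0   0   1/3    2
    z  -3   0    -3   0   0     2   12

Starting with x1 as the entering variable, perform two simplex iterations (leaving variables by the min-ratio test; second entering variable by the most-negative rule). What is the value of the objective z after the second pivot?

147/8

Ratio test on column x1 — row 1: entry -3 ≤ 0; row 2: entry 0 ≤ 0; row 3: 2/1 = 2. Minimum is 2 at row 3 (x2 leaves); pivot element 1.
Pivot on row 3; the z-row RHS becomes 12 − (-3)·2 = 18.
Next entering variable (most negative z-row entry -1): x3.
Ratio test on column x3 — row 1: 26/(2/3) = 39; row 2: 1/(8/3) = 3/8; row 3: 2/(2/3) = 3. Minimum is 3/8 at row 2 (u2 leaves); pivot element 8/3.
After the second pivot the z-row RHS is 18 − (-1)·(3/8) = 147/8.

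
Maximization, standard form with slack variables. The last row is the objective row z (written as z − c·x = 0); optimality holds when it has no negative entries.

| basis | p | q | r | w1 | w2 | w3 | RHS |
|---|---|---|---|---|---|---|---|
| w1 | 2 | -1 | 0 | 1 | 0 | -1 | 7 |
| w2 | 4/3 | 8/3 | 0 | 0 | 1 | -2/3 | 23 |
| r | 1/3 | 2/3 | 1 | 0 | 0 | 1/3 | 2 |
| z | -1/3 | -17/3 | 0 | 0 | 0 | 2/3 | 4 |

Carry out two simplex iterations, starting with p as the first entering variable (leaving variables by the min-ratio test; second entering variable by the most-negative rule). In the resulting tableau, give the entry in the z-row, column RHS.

Ratio test on column p — row 1: 7/2 = 7/2; row 2: 23/(4/3) = 69/4; row 3: 2/(1/3) = 6. Minimum is 7/2 at row 1 (w1 leaves); pivot element 2.
Divide row 1 by 2; eliminate column p from the other rows.
Second iteration: most negative z-row entry is -35/6 in column q, so q enters.
Ratio test on column q — row 1: entry -1/2 ≤ 0; row 2: (55/3)/(10/3) = 11/2; row 3: (5/6)/(5/6) = 1. Minimum is 1 at row 3 (r leaves); pivot element 5/6.
Divide row 3 by 5/6; eliminate column q from the other rows.
After both pivots, the entry at the z-row, column RHS is 11.

11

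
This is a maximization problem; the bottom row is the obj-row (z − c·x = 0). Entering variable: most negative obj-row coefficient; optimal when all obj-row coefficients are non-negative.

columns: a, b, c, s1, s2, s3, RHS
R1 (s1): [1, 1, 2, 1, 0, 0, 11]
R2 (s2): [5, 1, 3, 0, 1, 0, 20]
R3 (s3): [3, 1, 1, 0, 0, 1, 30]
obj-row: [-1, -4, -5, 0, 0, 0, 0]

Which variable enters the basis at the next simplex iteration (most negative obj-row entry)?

Negative obj-row entries: a: -1, b: -4, c: -5.
The most negative is -5 in column c, so c enters.

c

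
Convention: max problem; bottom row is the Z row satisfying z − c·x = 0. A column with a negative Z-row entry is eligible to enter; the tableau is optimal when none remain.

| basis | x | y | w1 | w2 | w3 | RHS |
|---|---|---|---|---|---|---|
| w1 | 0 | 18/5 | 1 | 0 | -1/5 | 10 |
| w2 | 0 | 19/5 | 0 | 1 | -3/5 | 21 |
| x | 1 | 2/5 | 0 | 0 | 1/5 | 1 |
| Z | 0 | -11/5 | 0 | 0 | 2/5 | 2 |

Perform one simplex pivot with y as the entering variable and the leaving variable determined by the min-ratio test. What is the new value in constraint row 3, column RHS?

5/2

Ratio test on column y — row 1: 10/(18/5) = 25/9; row 2: 21/(19/5) = 105/19; row 3: 1/(2/5) = 5/2. Minimum is 5/2 at row 3 (x leaves); pivot element 2/5.
Divide row 3 by 2/5; eliminate column y from the other rows.
In the new row 3, the RHS entry is the old entry divided by the pivot: 1/(2/5) = 5/2.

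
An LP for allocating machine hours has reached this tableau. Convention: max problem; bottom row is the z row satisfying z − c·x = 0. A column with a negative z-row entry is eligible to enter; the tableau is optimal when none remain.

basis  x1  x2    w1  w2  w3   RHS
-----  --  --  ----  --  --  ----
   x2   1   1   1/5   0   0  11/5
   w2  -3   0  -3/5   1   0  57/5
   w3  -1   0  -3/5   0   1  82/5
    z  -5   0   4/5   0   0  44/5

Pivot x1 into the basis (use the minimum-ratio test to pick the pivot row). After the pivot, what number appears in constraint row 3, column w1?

Ratio test on column x1 — row 1: (11/5)/1 = 11/5; row 2: entry -3 ≤ 0; row 3: entry -1 ≤ 0. Minimum is 11/5 at row 1 (x2 leaves); pivot element 1.
Divide row 1 by 1; eliminate column x1 from the other rows.
Row 3 update in column w1: -3/5 − (-1)·(1/5) = -2/5.

-2/5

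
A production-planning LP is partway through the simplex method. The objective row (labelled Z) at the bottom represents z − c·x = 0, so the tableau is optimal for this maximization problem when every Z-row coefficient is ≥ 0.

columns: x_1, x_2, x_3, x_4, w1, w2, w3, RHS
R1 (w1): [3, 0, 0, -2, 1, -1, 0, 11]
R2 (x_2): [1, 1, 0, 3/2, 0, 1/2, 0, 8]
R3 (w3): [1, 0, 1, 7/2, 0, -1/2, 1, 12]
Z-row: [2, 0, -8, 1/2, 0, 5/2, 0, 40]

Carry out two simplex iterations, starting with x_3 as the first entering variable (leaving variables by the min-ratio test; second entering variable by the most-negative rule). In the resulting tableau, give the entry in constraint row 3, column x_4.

Ratio test on column x_3 — row 1: entry 0 ≤ 0; row 2: entry 0 ≤ 0; row 3: 12/1 = 12. Minimum is 12 at row 3 (w3 leaves); pivot element 1.
Divide row 3 by 1; eliminate column x_3 from the other rows.
Second iteration: most negative Z-row entry is -3/2 in column w2, so w2 enters.
Ratio test on column w2 — row 1: entry -1 ≤ 0; row 2: 8/(1/2) = 16; row 3: entry -1/2 ≤ 0. Minimum is 16 at row 2 (x_2 leaves); pivot element 1/2.
Divide row 2 by 1/2; eliminate column w2 from the other rows.
After both pivots, the entry at constraint row 3, column x_4 is 5.

5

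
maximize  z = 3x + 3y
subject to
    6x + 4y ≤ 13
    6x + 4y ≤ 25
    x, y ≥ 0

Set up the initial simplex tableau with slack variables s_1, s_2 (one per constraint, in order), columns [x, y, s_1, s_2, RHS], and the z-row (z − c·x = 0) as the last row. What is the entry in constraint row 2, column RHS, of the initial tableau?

25

The RHS of constraint 2 is b_2 = 25.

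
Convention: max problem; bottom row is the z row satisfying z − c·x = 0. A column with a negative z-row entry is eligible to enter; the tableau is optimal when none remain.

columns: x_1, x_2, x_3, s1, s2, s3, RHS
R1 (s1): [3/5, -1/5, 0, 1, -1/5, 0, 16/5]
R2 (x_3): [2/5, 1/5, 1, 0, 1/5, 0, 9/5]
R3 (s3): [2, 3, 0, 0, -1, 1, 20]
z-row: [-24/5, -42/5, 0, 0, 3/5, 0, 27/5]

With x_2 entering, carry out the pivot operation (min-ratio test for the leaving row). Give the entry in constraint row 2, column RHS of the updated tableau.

7/15

Ratio test on column x_2 — row 1: entry -1/5 ≤ 0; row 2: (9/5)/(1/5) = 9; row 3: 20/3 = 20/3. Minimum is 20/3 at row 3 (s3 leaves); pivot element 3.
Divide row 3 by 3; eliminate column x_2 from the other rows.
Row 2 update in column RHS: 9/5 − (1/5)·(20/3) = 7/15.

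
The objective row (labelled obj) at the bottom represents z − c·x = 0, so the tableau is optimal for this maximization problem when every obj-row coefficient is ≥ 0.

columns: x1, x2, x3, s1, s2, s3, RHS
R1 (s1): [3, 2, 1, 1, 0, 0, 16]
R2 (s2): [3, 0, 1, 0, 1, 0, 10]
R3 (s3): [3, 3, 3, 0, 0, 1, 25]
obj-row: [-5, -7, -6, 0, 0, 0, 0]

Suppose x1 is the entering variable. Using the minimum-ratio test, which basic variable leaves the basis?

Column x1 entries and ratios — s1: 16/3 = 16/3; s2: 10/3 = 10/3; s3: 25/3 = 25/3.
Smallest ratio is 10/3 in the row of s2, so s2 leaves.

s2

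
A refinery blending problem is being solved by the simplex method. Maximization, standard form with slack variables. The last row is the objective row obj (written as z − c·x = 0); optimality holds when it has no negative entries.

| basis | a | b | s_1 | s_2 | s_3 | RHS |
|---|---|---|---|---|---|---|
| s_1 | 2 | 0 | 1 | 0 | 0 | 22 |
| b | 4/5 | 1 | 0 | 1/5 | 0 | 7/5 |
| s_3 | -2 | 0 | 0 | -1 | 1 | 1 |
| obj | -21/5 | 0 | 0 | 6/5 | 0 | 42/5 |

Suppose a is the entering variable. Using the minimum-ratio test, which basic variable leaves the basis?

b

Column a entries and ratios — s_1: 22/2 = 11; b: (7/5)/(4/5) = 7/4; s_3: -2 ≤ 0, skip.
Smallest ratio is 7/4 in the row of b, so b leaves.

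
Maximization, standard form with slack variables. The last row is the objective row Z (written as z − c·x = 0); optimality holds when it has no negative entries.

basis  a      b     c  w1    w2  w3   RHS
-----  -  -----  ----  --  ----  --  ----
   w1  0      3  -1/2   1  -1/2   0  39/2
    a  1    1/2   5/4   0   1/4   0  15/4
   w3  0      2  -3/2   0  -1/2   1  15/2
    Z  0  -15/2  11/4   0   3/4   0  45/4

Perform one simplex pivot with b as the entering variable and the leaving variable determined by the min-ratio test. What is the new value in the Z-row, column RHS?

315/8

Ratio test on column b — row 1: (39/2)/3 = 13/2; row 2: (15/4)/(1/2) = 15/2; row 3: (15/2)/2 = 15/4. Minimum is 15/4 at row 3 (w3 leaves); pivot element 2.
Divide row 3 by 2; eliminate column b from the other rows.
Z-row update in column RHS: 45/4 − (-15/2)·(15/4) = 315/8.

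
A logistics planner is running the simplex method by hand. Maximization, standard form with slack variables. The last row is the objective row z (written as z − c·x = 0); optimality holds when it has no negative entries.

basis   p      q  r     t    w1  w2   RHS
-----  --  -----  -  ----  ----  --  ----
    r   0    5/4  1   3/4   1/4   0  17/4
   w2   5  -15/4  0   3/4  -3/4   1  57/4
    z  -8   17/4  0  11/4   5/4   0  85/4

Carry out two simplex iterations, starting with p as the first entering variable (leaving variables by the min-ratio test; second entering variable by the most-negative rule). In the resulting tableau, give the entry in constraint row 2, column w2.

1/5

Ratio test on column p — row 1: entry 0 ≤ 0; row 2: (57/4)/5 = 57/20. Minimum is 57/20 at row 2 (w2 leaves); pivot element 5.
Divide row 2 by 5; eliminate column p from the other rows.
Second iteration: most negative z-row entry is -7/4 in column q, so q enters.
Ratio test on column q — row 1: (17/4)/(5/4) = 17/5; row 2: entry -3/4 ≤ 0. Minimum is 17/5 at row 1 (r leaves); pivot element 5/4.
Divide row 1 by 5/4; eliminate column q from the other rows.
After both pivots, the entry at constraint row 2, column w2 is 1/5.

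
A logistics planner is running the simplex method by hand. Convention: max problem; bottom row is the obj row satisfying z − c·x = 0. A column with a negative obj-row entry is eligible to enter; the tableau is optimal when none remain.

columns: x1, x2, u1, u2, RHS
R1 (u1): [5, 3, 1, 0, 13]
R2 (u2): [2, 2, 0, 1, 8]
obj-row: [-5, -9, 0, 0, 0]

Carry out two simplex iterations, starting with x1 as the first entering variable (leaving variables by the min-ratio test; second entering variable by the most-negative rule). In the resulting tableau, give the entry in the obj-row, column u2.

15/2

Ratio test on column x1 — row 1: 13/5 = 13/5; row 2: 8/2 = 4. Minimum is 13/5 at row 1 (u1 leaves); pivot element 5.
Divide row 1 by 5; eliminate column x1 from the other rows.
Second iteration: most negative obj-row entry is -6 in column x2, so x2 enters.
Ratio test on column x2 — row 1: (13/5)/(3/5) = 13/3; row 2: (14/5)/(4/5) = 7/2. Minimum is 7/2 at row 2 (u2 leaves); pivot element 4/5.
Divide row 2 by 4/5; eliminate column x2 from the other rows.
After both pivots, the entry at the obj-row, column u2 is 15/2.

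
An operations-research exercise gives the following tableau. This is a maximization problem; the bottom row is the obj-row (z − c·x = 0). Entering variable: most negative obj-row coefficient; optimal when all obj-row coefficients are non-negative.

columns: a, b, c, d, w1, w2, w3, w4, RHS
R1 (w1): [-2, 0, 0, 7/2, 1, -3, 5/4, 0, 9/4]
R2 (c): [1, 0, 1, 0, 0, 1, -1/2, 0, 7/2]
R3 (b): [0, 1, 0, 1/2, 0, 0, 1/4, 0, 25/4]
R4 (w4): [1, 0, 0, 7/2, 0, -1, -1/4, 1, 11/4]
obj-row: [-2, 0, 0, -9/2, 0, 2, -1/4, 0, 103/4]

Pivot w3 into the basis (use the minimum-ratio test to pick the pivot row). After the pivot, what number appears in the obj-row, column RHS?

Ratio test on column w3 — row 1: (9/4)/(5/4) = 9/5; row 2: entry -1/2 ≤ 0; row 3: (25/4)/(1/4) = 25; row 4: entry -1/4 ≤ 0. Minimum is 9/5 at row 1 (w1 leaves); pivot element 5/4.
Divide row 1 by 5/4; eliminate column w3 from the other rows.
obj-row update in column RHS: 103/4 − (-1/4)·(9/5) = 131/5.

131/5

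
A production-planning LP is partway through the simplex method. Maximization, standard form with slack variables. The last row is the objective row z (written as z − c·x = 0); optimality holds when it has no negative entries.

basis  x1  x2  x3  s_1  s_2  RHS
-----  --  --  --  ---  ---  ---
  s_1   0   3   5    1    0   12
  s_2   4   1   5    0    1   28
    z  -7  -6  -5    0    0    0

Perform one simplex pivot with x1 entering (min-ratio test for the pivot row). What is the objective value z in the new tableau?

49

Ratio test on column x1 — row 1: entry 0 ≤ 0; row 2: 28/4 = 7. Minimum is 7 at row 2 (s_2 leaves); pivot element 4.
Pivot on row 2; the z-row RHS becomes 0 − (-7)·7 = 49.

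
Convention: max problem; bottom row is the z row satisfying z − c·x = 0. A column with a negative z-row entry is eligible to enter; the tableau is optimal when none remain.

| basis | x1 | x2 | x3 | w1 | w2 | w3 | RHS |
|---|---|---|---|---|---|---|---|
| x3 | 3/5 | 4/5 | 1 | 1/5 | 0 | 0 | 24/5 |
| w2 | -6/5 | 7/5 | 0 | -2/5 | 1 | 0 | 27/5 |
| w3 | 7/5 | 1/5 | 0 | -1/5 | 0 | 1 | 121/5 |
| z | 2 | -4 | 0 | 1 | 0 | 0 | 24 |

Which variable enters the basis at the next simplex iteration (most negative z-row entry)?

x2

Negative z-row entries: x2: -4.
The most negative is -4 in column x2, so x2 enters.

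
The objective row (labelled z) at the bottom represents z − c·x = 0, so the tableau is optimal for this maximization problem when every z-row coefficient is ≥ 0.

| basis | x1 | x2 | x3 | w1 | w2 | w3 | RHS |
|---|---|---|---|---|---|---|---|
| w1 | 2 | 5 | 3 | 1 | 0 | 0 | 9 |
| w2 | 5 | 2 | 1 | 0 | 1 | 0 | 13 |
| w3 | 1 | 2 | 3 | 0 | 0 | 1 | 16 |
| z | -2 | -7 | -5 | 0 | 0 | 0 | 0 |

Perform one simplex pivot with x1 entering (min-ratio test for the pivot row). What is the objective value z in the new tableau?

Ratio test on column x1 — row 1: 9/2 = 9/2; row 2: 13/5 = 13/5; row 3: 16/1 = 16. Minimum is 13/5 at row 2 (w2 leaves); pivot element 5.
Pivot on row 2; the z-row RHS becomes 0 − (-2)·(13/5) = 26/5.

26/5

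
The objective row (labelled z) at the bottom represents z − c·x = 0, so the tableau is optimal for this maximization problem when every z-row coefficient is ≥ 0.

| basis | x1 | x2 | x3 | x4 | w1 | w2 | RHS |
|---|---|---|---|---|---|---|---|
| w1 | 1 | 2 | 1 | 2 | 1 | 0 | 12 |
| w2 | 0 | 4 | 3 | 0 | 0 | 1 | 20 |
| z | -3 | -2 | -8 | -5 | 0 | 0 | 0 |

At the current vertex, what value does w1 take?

w1 is basic (row 1); its value is the RHS of that row, 12.

12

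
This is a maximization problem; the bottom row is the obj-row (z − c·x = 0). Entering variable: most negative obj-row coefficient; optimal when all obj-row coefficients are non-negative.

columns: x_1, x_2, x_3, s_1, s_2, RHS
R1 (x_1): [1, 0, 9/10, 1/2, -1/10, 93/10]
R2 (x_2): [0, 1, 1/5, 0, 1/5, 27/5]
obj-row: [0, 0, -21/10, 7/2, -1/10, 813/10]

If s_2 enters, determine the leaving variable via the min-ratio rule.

Column s_2 entries and ratios — x_1: -1/10 ≤ 0, skip; x_2: (27/5)/(1/5) = 27.
Smallest ratio is 27 in the row of x_2, so x_2 leaves.

x_2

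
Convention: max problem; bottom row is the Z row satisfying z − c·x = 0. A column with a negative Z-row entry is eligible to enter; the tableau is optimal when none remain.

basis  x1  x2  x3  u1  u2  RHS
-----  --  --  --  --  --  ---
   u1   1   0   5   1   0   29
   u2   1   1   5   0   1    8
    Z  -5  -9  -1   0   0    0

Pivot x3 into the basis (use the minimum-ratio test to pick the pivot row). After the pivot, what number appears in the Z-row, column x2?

Ratio test on column x3 — row 1: 29/5 = 29/5; row 2: 8/5 = 8/5. Minimum is 8/5 at row 2 (u2 leaves); pivot element 5.
Divide row 2 by 5; eliminate column x3 from the other rows.
Z-row update in column x2: -9 − (-1)·(1/5) = -44/5.

-44/5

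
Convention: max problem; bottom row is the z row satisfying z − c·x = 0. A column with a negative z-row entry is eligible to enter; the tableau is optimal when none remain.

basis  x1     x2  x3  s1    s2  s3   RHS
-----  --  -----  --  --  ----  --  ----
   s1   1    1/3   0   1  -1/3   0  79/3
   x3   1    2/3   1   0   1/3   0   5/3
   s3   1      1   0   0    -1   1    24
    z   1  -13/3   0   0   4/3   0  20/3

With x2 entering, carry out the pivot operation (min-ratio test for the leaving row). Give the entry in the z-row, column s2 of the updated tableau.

Ratio test on column x2 — row 1: (79/3)/(1/3) = 79; row 2: (5/3)/(2/3) = 5/2; row 3: 24/1 = 24. Minimum is 5/2 at row 2 (x3 leaves); pivot element 2/3.
Divide row 2 by 2/3; eliminate column x2 from the other rows.
z-row update in column s2: 4/3 − (-13/3)·(1/2) = 7/2.

7/2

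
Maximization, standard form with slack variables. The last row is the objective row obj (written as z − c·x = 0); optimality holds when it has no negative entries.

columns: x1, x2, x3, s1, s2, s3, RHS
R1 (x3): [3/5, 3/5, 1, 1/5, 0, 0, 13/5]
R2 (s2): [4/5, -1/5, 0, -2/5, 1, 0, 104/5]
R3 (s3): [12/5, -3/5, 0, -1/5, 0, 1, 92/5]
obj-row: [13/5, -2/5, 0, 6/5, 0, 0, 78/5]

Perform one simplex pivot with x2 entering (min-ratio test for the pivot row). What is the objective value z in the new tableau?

52/3

Ratio test on column x2 — row 1: (13/5)/(3/5) = 13/3; row 2: entry -1/5 ≤ 0; row 3: entry -3/5 ≤ 0. Minimum is 13/3 at row 1 (x3 leaves); pivot element 3/5.
Pivot on row 1; the obj-row RHS becomes 78/5 − (-2/5)·(13/3) = 52/3.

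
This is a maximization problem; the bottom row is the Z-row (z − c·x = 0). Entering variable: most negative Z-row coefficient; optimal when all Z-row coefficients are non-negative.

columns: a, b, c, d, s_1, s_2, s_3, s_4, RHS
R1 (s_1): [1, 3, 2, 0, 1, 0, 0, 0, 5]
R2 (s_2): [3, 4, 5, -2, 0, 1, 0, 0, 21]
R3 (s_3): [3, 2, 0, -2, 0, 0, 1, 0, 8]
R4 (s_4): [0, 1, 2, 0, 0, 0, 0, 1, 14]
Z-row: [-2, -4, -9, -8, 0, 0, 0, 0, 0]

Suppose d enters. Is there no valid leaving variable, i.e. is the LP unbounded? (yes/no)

yes

Every constraint-row entry in column d is ≤ 0, so increasing d is unbounded.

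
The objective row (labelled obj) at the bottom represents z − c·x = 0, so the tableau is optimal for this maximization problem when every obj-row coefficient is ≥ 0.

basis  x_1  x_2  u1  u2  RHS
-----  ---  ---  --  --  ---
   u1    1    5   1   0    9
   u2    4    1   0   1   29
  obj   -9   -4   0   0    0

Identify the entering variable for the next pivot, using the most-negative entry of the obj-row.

Negative obj-row entries: x_1: -9, x_2: -4.
The most negative is -9 in column x_1, so x_1 enters.

x_1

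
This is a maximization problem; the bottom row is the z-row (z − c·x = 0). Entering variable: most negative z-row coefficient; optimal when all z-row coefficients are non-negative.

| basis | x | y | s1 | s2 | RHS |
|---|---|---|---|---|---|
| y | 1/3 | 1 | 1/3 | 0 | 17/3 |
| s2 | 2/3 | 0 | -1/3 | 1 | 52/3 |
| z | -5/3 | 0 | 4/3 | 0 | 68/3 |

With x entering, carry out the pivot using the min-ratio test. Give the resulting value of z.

Ratio test on column x — row 1: (17/3)/(1/3) = 17; row 2: (52/3)/(2/3) = 26. Minimum is 17 at row 1 (y leaves); pivot element 1/3.
Pivot on row 1; the z-row RHS becomes 68/3 − (-5/3)·17 = 51.

51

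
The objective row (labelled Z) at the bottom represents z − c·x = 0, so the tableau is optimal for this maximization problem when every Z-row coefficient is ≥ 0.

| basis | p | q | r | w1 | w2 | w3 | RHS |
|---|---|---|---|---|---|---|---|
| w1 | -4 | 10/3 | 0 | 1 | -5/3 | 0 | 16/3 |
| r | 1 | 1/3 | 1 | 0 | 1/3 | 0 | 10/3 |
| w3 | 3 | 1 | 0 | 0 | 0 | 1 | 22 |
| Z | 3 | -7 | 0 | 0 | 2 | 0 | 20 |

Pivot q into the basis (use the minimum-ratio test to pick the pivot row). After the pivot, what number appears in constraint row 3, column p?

21/5

Ratio test on column q — row 1: (16/3)/(10/3) = 8/5; row 2: (10/3)/(1/3) = 10; row 3: 22/1 = 22. Minimum is 8/5 at row 1 (w1 leaves); pivot element 10/3.
Divide row 1 by 10/3; eliminate column q from the other rows.
Row 3 update in column p: 3 − 1·(-6/5) = 21/5.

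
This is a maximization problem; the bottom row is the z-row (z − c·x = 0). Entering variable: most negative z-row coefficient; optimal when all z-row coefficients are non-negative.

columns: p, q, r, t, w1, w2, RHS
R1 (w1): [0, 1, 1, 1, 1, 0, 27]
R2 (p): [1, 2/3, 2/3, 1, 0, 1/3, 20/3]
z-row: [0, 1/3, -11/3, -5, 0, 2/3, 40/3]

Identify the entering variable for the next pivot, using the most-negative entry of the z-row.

t

Negative z-row entries: r: -11/3, t: -5.
The most negative is -5 in column t, so t enters.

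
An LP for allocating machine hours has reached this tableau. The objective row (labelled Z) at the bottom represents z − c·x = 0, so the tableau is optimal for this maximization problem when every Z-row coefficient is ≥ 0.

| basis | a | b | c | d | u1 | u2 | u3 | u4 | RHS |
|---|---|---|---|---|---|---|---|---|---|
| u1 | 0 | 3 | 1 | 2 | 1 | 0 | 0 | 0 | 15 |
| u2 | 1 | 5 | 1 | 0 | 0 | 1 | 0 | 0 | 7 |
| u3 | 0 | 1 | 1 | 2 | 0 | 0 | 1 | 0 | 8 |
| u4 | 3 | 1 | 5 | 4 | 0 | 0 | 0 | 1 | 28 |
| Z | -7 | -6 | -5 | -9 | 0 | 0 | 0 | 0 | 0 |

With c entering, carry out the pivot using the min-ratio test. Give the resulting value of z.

Ratio test on column c — row 1: 15/1 = 15; row 2: 7/1 = 7; row 3: 8/1 = 8; row 4: 28/5 = 28/5. Minimum is 28/5 at row 4 (u4 leaves); pivot element 5.
Pivot on row 4; the Z-row RHS becomes 0 − (-5)·(28/5) = 28.

28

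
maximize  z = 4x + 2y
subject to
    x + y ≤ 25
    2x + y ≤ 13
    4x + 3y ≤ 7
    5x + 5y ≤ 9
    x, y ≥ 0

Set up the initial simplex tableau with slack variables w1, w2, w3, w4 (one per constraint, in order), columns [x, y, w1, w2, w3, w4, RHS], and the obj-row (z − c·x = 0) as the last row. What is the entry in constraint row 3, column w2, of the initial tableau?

Slack w2 belongs to constraint 2; its column is the unit vector e_2, so the entry in row 3 is 0.

0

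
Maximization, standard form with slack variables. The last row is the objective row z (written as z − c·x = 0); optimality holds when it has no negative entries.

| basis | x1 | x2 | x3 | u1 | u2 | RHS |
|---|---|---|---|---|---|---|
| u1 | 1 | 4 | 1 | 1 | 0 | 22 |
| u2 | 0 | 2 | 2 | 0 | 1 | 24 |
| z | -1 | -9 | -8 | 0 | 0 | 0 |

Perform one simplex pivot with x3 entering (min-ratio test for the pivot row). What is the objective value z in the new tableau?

96

Ratio test on column x3 — row 1: 22/1 = 22; row 2: 24/2 = 12. Minimum is 12 at row 2 (u2 leaves); pivot element 2.
Pivot on row 2; the z-row RHS becomes 0 − (-8)·12 = 96.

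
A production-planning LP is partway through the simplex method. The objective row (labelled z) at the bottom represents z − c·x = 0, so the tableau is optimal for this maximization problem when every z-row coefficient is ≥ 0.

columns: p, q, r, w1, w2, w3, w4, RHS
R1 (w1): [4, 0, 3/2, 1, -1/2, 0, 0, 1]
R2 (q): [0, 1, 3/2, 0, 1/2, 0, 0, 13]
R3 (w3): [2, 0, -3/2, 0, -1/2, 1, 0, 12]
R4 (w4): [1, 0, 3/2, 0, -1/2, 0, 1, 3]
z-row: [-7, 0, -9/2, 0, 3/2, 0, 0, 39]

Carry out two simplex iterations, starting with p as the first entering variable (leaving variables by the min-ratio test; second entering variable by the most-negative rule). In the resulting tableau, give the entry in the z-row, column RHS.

Ratio test on column p — row 1: 1/4 = 1/4; row 2: entry 0 ≤ 0; row 3: 12/2 = 6; row 4: 3/1 = 3. Minimum is 1/4 at row 1 (w1 leaves); pivot element 4.
Divide row 1 by 4; eliminate column p from the other rows.
Second iteration: most negative z-row entry is -15/8 in column r, so r enters.
Ratio test on column r — row 1: (1/4)/(3/8) = 2/3; row 2: 13/(3/2) = 26/3; row 3: entry -9/4 ≤ 0; row 4: (11/4)/(9/8) = 22/9. Minimum is 2/3 at row 1 (p leaves); pivot element 3/8.
Divide row 1 by 3/8; eliminate column r from the other rows.
After both pivots, the entry at the z-row, column RHS is 42.

42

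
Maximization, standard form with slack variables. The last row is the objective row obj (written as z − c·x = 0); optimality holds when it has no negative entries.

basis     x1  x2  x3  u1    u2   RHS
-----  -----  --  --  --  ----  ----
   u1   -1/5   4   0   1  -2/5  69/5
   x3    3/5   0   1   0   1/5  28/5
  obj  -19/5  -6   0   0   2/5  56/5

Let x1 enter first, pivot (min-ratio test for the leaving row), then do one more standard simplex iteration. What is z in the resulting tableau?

421/6

Ratio test on column x1 — row 1: entry -1/5 ≤ 0; row 2: (28/5)/(3/5) = 28/3. Minimum is 28/3 at row 2 (x3 leaves); pivot element 3/5.
Pivot on row 2; the obj-row RHS becomes 56/5 − (-19/5)·(28/3) = 140/3.
Next entering variable (most negative obj-row entry -6): x2.
Ratio test on column x2 — row 1: (47/3)/4 = 47/12; row 2: entry 0 ≤ 0. Minimum is 47/12 at row 1 (u1 leaves); pivot element 4.
After the second pivot the obj-row RHS is 140/3 − (-6)·(47/12) = 421/6.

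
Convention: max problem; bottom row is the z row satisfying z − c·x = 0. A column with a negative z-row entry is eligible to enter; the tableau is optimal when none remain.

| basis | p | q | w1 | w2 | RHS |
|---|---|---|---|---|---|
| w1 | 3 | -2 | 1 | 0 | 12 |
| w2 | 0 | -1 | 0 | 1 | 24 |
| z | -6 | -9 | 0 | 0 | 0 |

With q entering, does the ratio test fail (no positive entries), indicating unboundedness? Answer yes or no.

yes

Every constraint-row entry in column q is ≤ 0, so increasing q is unbounded.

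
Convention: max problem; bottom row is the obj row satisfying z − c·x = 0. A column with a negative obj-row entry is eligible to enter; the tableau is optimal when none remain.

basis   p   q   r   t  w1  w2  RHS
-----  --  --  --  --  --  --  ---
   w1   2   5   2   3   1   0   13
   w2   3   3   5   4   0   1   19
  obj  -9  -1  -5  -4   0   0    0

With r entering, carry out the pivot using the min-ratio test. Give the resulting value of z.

19

Ratio test on column r — row 1: 13/2 = 13/2; row 2: 19/5 = 19/5. Minimum is 19/5 at row 2 (w2 leaves); pivot element 5.
Pivot on row 2; the obj-row RHS becomes 0 − (-5)·(19/5) = 19.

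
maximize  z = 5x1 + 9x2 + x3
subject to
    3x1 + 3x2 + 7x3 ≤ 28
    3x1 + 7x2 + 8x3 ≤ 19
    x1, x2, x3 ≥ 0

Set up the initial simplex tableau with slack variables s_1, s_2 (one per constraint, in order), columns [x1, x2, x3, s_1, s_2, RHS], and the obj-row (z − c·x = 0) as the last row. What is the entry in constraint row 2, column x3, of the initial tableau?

8

Constraint 2 has coefficient 8 on x3.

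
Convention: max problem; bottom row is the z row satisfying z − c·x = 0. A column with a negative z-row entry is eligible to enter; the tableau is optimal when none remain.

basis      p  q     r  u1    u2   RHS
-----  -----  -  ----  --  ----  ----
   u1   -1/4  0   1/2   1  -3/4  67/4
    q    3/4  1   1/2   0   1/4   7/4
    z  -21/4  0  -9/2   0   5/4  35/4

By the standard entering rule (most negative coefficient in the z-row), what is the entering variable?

p

Negative z-row entries: p: -21/4, r: -9/2.
The most negative is -21/4 in column p, so p enters.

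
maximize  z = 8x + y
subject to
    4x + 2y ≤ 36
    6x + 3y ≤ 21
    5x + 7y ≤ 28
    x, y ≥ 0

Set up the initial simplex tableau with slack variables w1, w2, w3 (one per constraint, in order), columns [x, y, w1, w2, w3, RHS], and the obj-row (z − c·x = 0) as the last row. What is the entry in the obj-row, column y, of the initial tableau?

-1

The obj-row carries the negated objective coefficients: the y entry is -1.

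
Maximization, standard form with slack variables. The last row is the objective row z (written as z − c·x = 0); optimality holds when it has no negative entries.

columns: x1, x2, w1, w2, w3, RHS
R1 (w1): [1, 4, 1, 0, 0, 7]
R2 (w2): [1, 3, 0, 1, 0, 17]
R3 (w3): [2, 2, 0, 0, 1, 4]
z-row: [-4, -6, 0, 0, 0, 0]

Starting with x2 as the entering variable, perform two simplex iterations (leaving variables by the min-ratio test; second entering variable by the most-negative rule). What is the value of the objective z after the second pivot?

34/3

Ratio test on column x2 — row 1: 7/4 = 7/4; row 2: 17/3 = 17/3; row 3: 4/2 = 2. Minimum is 7/4 at row 1 (w1 leaves); pivot element 4.
Pivot on row 1; the z-row RHS becomes 0 − (-6)·(7/4) = 21/2.
Next entering variable (most negative z-row entry -5/2): x1.
Ratio test on column x1 — row 1: (7/4)/(1/4) = 7; row 2: (47/4)/(1/4) = 47; row 3: (1/2)/(3/2) = 1/3. Minimum is 1/3 at row 3 (w3 leaves); pivot element 3/2.
After the second pivot the z-row RHS is 21/2 − (-5/2)·(1/3) = 34/3.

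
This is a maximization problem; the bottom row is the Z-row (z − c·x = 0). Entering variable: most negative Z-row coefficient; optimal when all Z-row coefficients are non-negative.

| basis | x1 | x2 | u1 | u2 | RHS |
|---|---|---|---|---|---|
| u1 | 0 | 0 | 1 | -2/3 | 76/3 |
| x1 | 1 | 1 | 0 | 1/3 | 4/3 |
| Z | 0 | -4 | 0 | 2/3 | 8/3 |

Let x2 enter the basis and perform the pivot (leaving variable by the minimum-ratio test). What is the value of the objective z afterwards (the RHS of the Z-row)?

8

Ratio test on column x2 — row 1: entry 0 ≤ 0; row 2: (4/3)/1 = 4/3. Minimum is 4/3 at row 2 (x1 leaves); pivot element 1.
Pivot on row 2; the Z-row RHS becomes 8/3 − (-4)·(4/3) = 8.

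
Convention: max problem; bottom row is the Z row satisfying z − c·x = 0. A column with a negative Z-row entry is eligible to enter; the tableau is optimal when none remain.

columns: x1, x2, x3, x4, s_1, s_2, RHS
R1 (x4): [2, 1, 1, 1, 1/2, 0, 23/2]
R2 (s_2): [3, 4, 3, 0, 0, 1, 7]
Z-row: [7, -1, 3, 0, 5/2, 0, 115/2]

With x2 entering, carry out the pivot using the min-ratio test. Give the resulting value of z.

237/4

Ratio test on column x2 — row 1: (23/2)/1 = 23/2; row 2: 7/4 = 7/4. Minimum is 7/4 at row 2 (s_2 leaves); pivot element 4.
Pivot on row 2; the Z-row RHS becomes 115/2 − (-1)·(7/4) = 237/4.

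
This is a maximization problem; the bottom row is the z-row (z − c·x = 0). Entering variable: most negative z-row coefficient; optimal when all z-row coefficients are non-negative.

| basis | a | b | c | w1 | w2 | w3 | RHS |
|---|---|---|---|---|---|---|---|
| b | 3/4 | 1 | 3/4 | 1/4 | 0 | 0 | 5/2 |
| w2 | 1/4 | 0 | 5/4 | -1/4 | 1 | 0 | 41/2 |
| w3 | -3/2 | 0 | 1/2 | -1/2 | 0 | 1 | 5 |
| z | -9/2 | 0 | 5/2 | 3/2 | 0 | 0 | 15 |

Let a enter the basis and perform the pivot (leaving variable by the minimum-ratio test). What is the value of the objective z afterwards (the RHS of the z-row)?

30

Ratio test on column a — row 1: (5/2)/(3/4) = 10/3; row 2: (41/2)/(1/4) = 82; row 3: entry -3/2 ≤ 0. Minimum is 10/3 at row 1 (b leaves); pivot element 3/4.
Pivot on row 1; the z-row RHS becomes 15 − (-9/2)·(10/3) = 30.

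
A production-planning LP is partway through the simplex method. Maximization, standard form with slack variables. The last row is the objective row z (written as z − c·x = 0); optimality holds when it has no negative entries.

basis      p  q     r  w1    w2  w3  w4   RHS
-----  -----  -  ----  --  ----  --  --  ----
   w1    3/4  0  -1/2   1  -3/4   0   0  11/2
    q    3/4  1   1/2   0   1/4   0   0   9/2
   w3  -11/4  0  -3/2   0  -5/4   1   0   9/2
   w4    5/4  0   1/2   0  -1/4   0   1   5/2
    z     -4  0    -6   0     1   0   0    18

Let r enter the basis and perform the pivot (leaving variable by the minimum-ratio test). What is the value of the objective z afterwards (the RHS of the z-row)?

48

Ratio test on column r — row 1: entry -1/2 ≤ 0; row 2: (9/2)/(1/2) = 9; row 3: entry -3/2 ≤ 0; row 4: (5/2)/(1/2) = 5. Minimum is 5 at row 4 (w4 leaves); pivot element 1/2.
Pivot on row 4; the z-row RHS becomes 18 − (-6)·5 = 48.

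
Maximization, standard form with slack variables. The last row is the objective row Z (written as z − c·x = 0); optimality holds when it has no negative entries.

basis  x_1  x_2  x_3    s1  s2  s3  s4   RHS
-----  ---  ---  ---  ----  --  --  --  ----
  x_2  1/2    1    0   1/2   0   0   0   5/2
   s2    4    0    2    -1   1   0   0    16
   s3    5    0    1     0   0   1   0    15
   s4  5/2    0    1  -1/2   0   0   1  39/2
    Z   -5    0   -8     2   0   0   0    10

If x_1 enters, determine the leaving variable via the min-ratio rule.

s3

Column x_1 entries and ratios — x_2: (5/2)/(1/2) = 5; s2: 16/4 = 4; s3: 15/5 = 3; s4: (39/2)/(5/2) = 39/5.
Smallest ratio is 3 in the row of s3, so s3 leaves.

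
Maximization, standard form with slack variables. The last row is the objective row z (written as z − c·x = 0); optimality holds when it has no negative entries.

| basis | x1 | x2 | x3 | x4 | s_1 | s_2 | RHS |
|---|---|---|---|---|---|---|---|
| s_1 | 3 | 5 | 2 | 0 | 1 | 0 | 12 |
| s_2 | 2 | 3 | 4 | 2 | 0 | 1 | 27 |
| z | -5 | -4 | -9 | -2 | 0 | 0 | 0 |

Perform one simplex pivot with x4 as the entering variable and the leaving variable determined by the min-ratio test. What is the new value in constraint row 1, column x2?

5

Ratio test on column x4 — row 1: entry 0 ≤ 0; row 2: 27/2 = 27/2. Minimum is 27/2 at row 2 (s_2 leaves); pivot element 2.
Divide row 2 by 2; eliminate column x4 from the other rows.
Row 1 update in column x2: 5 − 0·(3/2) = 5.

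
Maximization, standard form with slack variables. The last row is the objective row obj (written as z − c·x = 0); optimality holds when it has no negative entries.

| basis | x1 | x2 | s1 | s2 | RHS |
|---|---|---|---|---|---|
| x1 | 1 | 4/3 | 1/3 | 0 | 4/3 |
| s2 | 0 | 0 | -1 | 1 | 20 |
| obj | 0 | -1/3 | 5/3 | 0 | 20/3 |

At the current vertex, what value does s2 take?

20

s2 is basic (row 2); its value is the RHS of that row, 20.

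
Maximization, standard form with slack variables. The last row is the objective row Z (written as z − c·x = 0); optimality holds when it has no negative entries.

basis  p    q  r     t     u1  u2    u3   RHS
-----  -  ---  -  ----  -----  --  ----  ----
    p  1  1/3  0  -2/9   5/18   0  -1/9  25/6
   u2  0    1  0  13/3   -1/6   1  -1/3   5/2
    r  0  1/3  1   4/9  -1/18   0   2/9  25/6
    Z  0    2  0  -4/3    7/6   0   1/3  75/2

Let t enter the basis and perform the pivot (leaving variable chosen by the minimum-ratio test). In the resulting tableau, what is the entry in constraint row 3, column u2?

Ratio test on column t — row 1: entry -2/9 ≤ 0; row 2: (5/2)/(13/3) = 15/26; row 3: (25/6)/(4/9) = 75/8. Minimum is 15/26 at row 2 (u2 leaves); pivot element 13/3.
Divide row 2 by 13/3; eliminate column t from the other rows.
Row 3 update in column u2: 0 − (4/9)·(3/13) = -4/39.

-4/39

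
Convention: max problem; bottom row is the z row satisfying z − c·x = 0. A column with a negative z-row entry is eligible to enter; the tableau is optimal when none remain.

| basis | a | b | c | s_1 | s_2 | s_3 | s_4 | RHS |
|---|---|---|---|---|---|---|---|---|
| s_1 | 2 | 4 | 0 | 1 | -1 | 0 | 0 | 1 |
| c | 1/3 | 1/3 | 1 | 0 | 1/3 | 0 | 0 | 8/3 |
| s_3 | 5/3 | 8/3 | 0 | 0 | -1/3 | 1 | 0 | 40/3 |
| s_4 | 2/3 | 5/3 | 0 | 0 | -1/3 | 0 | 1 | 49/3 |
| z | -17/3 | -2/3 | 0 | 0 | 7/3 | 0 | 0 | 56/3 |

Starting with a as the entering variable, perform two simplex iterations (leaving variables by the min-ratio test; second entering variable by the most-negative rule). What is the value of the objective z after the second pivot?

Ratio test on column a — row 1: 1/2 = 1/2; row 2: (8/3)/(1/3) = 8; row 3: (40/3)/(5/3) = 8; row 4: (49/3)/(2/3) = 49/2. Minimum is 1/2 at row 1 (s_1 leaves); pivot element 2.
Pivot on row 1; the z-row RHS becomes 56/3 − (-17/3)·(1/2) = 43/2.
Next entering variable (most negative z-row entry -1/2): s_2.
Ratio test on column s_2 — row 1: entry -1/2 ≤ 0; row 2: (5/2)/(1/2) = 5; row 3: (25/2)/(1/2) = 25; row 4: entry 0 ≤ 0. Minimum is 5 at row 2 (c leaves); pivot element 1/2.
After the second pivot the z-row RHS is 43/2 − (-1/2)·5 = 24.

24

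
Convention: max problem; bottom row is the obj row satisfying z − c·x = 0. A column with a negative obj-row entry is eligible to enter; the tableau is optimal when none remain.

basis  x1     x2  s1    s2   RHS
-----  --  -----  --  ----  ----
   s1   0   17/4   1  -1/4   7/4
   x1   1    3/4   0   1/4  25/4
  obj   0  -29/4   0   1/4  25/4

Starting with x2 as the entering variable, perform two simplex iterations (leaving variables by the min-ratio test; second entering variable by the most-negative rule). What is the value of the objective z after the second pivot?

Ratio test on column x2 — row 1: (7/4)/(17/4) = 7/17; row 2: (25/4)/(3/4) = 25/3. Minimum is 7/17 at row 1 (s1 leaves); pivot element 17/4.
Pivot on row 1; the obj-row RHS becomes 25/4 − (-29/4)·(7/17) = 157/17.
Next entering variable (most negative obj-row entry -3/17): s2.
Ratio test on column s2 — row 1: entry -1/17 ≤ 0; row 2: (101/17)/(5/17) = 101/5. Minimum is 101/5 at row 2 (x1 leaves); pivot element 5/17.
After the second pivot the obj-row RHS is 157/17 − (-3/17)·(101/5) = 64/5.

64/5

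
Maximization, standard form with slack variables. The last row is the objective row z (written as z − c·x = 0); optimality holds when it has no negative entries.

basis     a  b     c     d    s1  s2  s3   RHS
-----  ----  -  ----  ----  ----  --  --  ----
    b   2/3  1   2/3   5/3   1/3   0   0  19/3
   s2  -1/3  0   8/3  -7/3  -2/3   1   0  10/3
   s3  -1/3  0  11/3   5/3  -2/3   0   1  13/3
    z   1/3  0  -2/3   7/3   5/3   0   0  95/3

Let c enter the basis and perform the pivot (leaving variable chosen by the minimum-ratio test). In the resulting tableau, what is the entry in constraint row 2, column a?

Ratio test on column c — row 1: (19/3)/(2/3) = 19/2; row 2: (10/3)/(8/3) = 5/4; row 3: (13/3)/(11/3) = 13/11. Minimum is 13/11 at row 3 (s3 leaves); pivot element 11/3.
Divide row 3 by 11/3; eliminate column c from the other rows.
Row 2 update in column a: -1/3 − (8/3)·(-1/11) = -1/11.

-1/11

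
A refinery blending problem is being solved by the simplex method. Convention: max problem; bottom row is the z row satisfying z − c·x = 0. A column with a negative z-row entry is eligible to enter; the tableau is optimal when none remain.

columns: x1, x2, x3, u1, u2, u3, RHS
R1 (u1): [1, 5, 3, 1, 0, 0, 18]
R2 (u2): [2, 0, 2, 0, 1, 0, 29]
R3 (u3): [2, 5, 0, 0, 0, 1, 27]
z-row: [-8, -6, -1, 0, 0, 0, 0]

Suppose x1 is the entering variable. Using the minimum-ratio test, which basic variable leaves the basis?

Column x1 entries and ratios — u1: 18/1 = 18; u2: 29/2 = 29/2; u3: 27/2 = 27/2.
Smallest ratio is 27/2 in the row of u3, so u3 leaves.

u3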